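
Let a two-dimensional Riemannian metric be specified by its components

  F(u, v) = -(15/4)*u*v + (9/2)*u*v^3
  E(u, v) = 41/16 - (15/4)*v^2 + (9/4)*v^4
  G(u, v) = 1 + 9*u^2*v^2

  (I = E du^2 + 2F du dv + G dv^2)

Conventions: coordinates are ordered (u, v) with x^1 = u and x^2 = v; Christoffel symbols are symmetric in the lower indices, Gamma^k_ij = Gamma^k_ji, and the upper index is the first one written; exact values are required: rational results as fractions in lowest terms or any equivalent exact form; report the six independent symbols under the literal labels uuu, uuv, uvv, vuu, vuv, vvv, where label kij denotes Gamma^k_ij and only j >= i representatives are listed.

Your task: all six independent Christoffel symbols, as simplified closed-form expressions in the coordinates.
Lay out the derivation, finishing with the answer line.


E = 41/16 - (15/4)*v^2 + (9/4)*v^4; F = -(15/4)*u*v + (9/2)*u*v^3; G = 1 + 9*u^2*v^2
Gamma^k_ij = (1/2) g^{kl} (d_i g_jl + d_j g_il - d_l g_ij), with g^inv = (1/(EG-F^2)) [[G, -F], [-F, E]]
first partials: E_u = 0, E_v = -(15/2)*v + 9*v^3, F_u = -(15/4)*v + (9/2)*v^3, F_v = -(15/4)*u + (27/2)*u*v^2, G_u = 18*u*v^2, G_v = 18*u^2*v
D = EG - F^2 = 41/16 - (15/4)*v^2 + (9/4)*v^4 + 9*u^2*v^2
expanded: Gamma^u_uu = (G E_u - 2F F_u + F E_v)/(2D), Gamma^u_uv = (G E_v - F G_u)/(2D), Gamma^u_vv = (2G F_v - G G_u - F G_v)/(2D), Gamma^v_uu = (2E F_u - E E_v - F E_u)/(2D), Gamma^v_uv = (E G_u - F E_v)/(2D), Gamma^v_vv = (E G_v - 2F F_v + F G_u)/(2D); substitute and cancel common factors

Answer: Gamma_uuu = 0, Gamma_uuv = (72*v^3 - 60*v)/(144*u^2*v^2 + 36*v^4 - 60*v^2 + 41), Gamma_uvv = (72*u*v^2 - 60*u)/(144*u^2*v^2 + 36*v^4 - 60*v^2 + 41), Gamma_vuu = 0, Gamma_vuv = 144*u*v^2/(144*u^2*v^2 + 36*v^4 - 60*v^2 + 41), Gamma_vvv = 144*u^2*v/(144*u^2*v^2 + 36*v^4 - 60*v^2 + 41)


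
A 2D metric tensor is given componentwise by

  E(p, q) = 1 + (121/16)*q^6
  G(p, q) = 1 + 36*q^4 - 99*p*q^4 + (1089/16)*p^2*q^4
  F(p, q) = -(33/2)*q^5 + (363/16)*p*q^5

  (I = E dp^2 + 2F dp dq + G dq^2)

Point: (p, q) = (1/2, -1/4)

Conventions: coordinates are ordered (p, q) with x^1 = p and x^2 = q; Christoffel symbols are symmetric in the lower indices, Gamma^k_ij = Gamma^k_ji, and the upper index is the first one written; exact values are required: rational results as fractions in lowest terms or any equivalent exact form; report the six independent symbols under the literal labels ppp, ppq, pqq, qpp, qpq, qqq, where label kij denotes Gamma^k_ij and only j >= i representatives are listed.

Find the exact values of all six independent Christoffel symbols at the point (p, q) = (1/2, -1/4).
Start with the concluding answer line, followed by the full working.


Answer: Gamma_ppp = 0, Gamma_ppq = -1452/66557, Gamma_pqq = -2640/66557, Gamma_qpp = 0, Gamma_qpq = -3960/66557, Gamma_qqq = -7200/66557

E = 65657/65536, F = 165/32768, G = 16609/16384 at the point
E_p = 0, E_q = -363/8192, F_p = -363/16384, F_q = -825/8192, G_p = -495/4096, G_q = -225/1024
EG - F^2 = 66557/65536;  g^inv = (65536/66557) * [[16609/16384, -165/32768], [-165/32768, 65657/65536]]
first-kind symbols [ij,l] = (1/2)(d_i g_jl + d_j g_il - d_l g_ij): [pp,p] = E_p/2 = 0, [pp,q] = F_p - E_q/2 = 0, [pq,p] = E_q/2 = -363/16384, [pq,q] = G_p/2 = -495/8192, [qq,p] = F_q - G_p/2 = -165/4096, [qq,q] = G_q/2 = -225/2048
Gamma^p_ij = (G*[ij,p] - F*[ij,q])/(EG - F^2), Gamma^q_ij = (E*[ij,q] - F*[ij,p])/(EG - F^2)


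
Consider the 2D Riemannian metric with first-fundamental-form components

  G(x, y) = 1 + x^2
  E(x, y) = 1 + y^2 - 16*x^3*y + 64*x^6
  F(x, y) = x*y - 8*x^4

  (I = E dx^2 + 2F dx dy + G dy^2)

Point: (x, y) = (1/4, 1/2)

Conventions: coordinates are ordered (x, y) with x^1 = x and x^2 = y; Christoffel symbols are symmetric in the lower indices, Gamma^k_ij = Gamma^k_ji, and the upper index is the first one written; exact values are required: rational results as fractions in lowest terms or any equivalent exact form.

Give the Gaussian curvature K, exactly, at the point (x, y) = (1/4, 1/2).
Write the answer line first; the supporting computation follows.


Answer: K = -4096/5929

E = 73/64, F = 3/32, G = 17/16, EG - F^2 = 77/64 at the point
E_x = -9/8, E_y = 3/4, F_x = 0, F_y = 1/4, G_x = 1/2, G_y = 0
E_yy = 2, F_xy = 1, G_xx = 2
Evaluate Brioschi's two determinant matrices M1, M2 and divide by (EG - F^2)^2.
M1 = [[-E_yy/2 + F_xy - G_xx/2, E_x/2, F_x - E_y/2], [F_y - G_x/2, E, F], [G_y/2, F, G]] = [[-1, -9/16, -3/8], [0, 73/64, 3/32], [0, 3/32, 17/16]]; det M1 = -77/64
M2 = [[0, E_y/2, G_x/2], [E_y/2, E, F], [G_x/2, F, G]] = [[0, 3/8, 1/4], [3/8, 73/64, 3/32], [1/4, 3/32, 17/16]]; det M2 = -13/64
det M1 - det M2 = -1; K = -1 / (77/64)^2 = -4096/5929


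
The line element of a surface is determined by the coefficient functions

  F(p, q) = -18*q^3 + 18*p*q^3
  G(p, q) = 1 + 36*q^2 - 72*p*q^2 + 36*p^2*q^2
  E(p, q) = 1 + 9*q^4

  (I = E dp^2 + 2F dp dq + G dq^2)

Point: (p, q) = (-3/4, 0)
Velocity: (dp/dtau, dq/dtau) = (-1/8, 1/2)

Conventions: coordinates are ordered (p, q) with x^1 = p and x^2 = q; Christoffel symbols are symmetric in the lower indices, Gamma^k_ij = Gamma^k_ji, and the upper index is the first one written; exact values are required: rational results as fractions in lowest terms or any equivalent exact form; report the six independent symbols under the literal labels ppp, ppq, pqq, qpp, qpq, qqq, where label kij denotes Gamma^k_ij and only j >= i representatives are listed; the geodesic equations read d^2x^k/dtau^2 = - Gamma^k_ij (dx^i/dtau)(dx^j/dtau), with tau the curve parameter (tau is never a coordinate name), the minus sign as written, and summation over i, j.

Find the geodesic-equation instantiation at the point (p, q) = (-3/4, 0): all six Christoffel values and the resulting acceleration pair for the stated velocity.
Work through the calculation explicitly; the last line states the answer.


E = 1, F = 0, G = 1 at the point
E_p = 0, E_q = 0, F_p = 0, F_q = 0, G_p = 0, G_q = 0
EG - F^2 = 1;  g^inv = (1) * [[1, 0], [0, 1]]
first-kind symbols [ij,l] = (1/2)(d_i g_jl + d_j g_il - d_l g_ij): [pp,p] = E_p/2 = 0, [pp,q] = F_p - E_q/2 = 0, [pq,p] = E_q/2 = 0, [pq,q] = G_p/2 = 0, [qq,p] = F_q - G_p/2 = 0, [qq,q] = G_q/2 = 0
Gamma^p_ij = (G*[ij,p] - F*[ij,q])/(EG - F^2), Gamma^q_ij = (E*[ij,q] - F*[ij,p])/(EG - F^2)
Gamma_ppp = 0, Gamma_ppq = 0, Gamma_pqq = 0, Gamma_qpp = 0, Gamma_qpq = 0, Gamma_qqq = 0
d^2p/dtau^2 = -(Gamma_ppp*(-1/8)^2 + 2*Gamma_ppq*(-1/8)*(1/2) + Gamma_pqq*(1/2)^2) = 0
d^2q/dtau^2 = -(Gamma_qpp*(-1/8)^2 + 2*Gamma_qpq*(-1/8)*(1/2) + Gamma_qqq*(1/2)^2) = 0

Answer: Gamma_ppp = 0, Gamma_ppq = 0, Gamma_pqq = 0, Gamma_qpp = 0, Gamma_qpq = 0, Gamma_qqq = 0; accelerations (d^2p/dtau^2, d^2q/dtau^2) = (0, 0)


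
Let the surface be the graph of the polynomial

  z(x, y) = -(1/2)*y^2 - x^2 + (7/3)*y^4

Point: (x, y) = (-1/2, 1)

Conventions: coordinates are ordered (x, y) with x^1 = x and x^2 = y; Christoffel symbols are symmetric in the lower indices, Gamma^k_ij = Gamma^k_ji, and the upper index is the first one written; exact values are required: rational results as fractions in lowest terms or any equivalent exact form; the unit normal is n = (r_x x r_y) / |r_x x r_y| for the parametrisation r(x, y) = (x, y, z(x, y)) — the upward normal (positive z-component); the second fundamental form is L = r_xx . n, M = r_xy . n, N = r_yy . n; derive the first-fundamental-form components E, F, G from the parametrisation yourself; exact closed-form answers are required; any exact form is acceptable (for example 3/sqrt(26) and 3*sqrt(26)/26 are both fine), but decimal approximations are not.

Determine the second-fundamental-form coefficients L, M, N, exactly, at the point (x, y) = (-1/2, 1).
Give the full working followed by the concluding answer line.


z_x = 1, z_y = 25/3, z_xx = -2, z_xy = 0, z_yy = 27
E = 2, F = 25/3, G = 634/9; answer radicand W^2 = 643/9
unnormalised second-form numerators: l = -2, m = 0, n = 27; L = l/sqrt(643/9), and similarly M = m/sqrt(W^2), N = n/sqrt(W^2)

Answer: L = -6*sqrt(643)/643, M = 0, N = 81*sqrt(643)/643


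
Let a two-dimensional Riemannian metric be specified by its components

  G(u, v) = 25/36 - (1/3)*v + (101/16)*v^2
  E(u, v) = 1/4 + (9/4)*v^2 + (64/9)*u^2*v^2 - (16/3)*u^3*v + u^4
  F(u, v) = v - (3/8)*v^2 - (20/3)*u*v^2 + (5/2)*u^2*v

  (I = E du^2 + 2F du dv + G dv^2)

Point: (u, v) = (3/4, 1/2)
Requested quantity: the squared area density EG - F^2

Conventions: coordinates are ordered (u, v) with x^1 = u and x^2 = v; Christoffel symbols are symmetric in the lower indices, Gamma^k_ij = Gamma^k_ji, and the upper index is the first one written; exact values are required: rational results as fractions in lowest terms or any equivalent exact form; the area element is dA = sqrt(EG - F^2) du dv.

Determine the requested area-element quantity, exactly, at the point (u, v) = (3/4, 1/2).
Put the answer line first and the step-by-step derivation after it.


Answer: EG - F^2 = 308825/147456

E = 257/256, F = -9/64, G = 1213/576; EG - F^2 = 308825/147456


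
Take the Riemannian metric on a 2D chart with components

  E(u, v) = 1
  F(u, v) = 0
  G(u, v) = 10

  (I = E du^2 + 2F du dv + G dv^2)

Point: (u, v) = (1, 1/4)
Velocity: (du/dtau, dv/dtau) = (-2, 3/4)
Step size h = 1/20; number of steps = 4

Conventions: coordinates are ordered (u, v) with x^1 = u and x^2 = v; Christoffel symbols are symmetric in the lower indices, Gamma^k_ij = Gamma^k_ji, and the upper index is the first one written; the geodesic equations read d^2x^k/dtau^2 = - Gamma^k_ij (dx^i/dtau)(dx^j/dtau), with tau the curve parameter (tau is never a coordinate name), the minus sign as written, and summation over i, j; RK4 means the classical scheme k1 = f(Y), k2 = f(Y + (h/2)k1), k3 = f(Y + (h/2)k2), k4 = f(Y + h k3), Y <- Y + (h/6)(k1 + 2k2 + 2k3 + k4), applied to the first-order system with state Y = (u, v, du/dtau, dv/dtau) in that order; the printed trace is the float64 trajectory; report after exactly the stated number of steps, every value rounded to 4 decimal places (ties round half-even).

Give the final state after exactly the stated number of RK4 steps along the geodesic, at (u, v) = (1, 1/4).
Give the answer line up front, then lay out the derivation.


Answer: u = 0.6000, v = 0.4000, du/dtau = -2.0000, dv/dtau = 0.7500

f(Y) = (du/dtau, dv/dtau, -Gamma^u_ij Y'^i Y'^j, -Gamma^v_ij Y'^i Y'^j) with the Gammas evaluated at the stage position; h = 0.050000; intermediate values shown to 6 dp
step 0: u = 1.0000, v = 0.2500, du/dtau = -2.0000, dv/dtau = 0.7500
step 1:
  k1: at (u, v) = (1.000000, 0.250000), (du/dtau, dv/dtau) = (-2.000000, 0.750000); Gamma_uuu = 0.000000, Gamma_uuv = 0.000000, Gamma_uvv = 0.000000, Gamma_vuu = 0.000000, Gamma_vuv = 0.000000, Gamma_vvv = 0.000000; k1 = (-2.000000, 0.750000, 0.000000, 0.000000)
  k2: at (u, v) = (0.950000, 0.268750), (du/dtau, dv/dtau) = (-2.000000, 0.750000); Gamma_uuu = 0.000000, Gamma_uuv = 0.000000, Gamma_uvv = 0.000000, Gamma_vuu = 0.000000, Gamma_vuv = 0.000000, Gamma_vvv = 0.000000; k2 = (-2.000000, 0.750000, 0.000000, 0.000000)
  k3: at (u, v) = (0.950000, 0.268750), (du/dtau, dv/dtau) = (-2.000000, 0.750000); Gamma_uuu = 0.000000, Gamma_uuv = 0.000000, Gamma_uvv = 0.000000, Gamma_vuu = 0.000000, Gamma_vuv = 0.000000, Gamma_vvv = 0.000000; k3 = (-2.000000, 0.750000, 0.000000, 0.000000)
  k4: at (u, v) = (0.900000, 0.287500), (du/dtau, dv/dtau) = (-2.000000, 0.750000); Gamma_uuu = 0.000000, Gamma_uuv = 0.000000, Gamma_uvv = 0.000000, Gamma_vuu = 0.000000, Gamma_vuv = 0.000000, Gamma_vvv = 0.000000; k4 = (-2.000000, 0.750000, 0.000000, 0.000000)
  Y <- Y + (h/6)(k1 + 2k2 + 2k3 + k4): u = 0.9000, v = 0.2875, du/dtau = -2.0000, dv/dtau = 0.7500
step 2:
  k1: at (u, v) = (0.900000, 0.287500), (du/dtau, dv/dtau) = (-2.000000, 0.750000); Gamma_uuu = 0.000000, Gamma_uuv = 0.000000, Gamma_uvv = 0.000000, Gamma_vuu = 0.000000, Gamma_vuv = 0.000000, Gamma_vvv = 0.000000; k1 = (-2.000000, 0.750000, 0.000000, 0.000000)
  k2: at (u, v) = (0.850000, 0.306250), (du/dtau, dv/dtau) = (-2.000000, 0.750000); Gamma_uuu = 0.000000, Gamma_uuv = 0.000000, Gamma_uvv = 0.000000, Gamma_vuu = 0.000000, Gamma_vuv = 0.000000, Gamma_vvv = 0.000000; k2 = (-2.000000, 0.750000, 0.000000, 0.000000)
  k3: at (u, v) = (0.850000, 0.306250), (du/dtau, dv/dtau) = (-2.000000, 0.750000); Gamma_uuu = 0.000000, Gamma_uuv = 0.000000, Gamma_uvv = 0.000000, Gamma_vuu = 0.000000, Gamma_vuv = 0.000000, Gamma_vvv = 0.000000; k3 = (-2.000000, 0.750000, 0.000000, 0.000000)
  k4: at (u, v) = (0.800000, 0.325000), (du/dtau, dv/dtau) = (-2.000000, 0.750000); Gamma_uuu = 0.000000, Gamma_uuv = 0.000000, Gamma_uvv = 0.000000, Gamma_vuu = 0.000000, Gamma_vuv = 0.000000, Gamma_vvv = 0.000000; k4 = (-2.000000, 0.750000, 0.000000, 0.000000)
  Y <- Y + (h/6)(k1 + 2k2 + 2k3 + k4): u = 0.8000, v = 0.3250, du/dtau = -2.0000, dv/dtau = 0.7500
step 3:
  k1: at (u, v) = (0.800000, 0.325000), (du/dtau, dv/dtau) = (-2.000000, 0.750000); Gamma_uuu = 0.000000, Gamma_uuv = 0.000000, Gamma_uvv = 0.000000, Gamma_vuu = 0.000000, Gamma_vuv = 0.000000, Gamma_vvv = 0.000000; k1 = (-2.000000, 0.750000, 0.000000, 0.000000)
  k2: at (u, v) = (0.750000, 0.343750), (du/dtau, dv/dtau) = (-2.000000, 0.750000); Gamma_uuu = 0.000000, Gamma_uuv = 0.000000, Gamma_uvv = 0.000000, Gamma_vuu = 0.000000, Gamma_vuv = 0.000000, Gamma_vvv = 0.000000; k2 = (-2.000000, 0.750000, 0.000000, 0.000000)
  k3: at (u, v) = (0.750000, 0.343750), (du/dtau, dv/dtau) = (-2.000000, 0.750000); Gamma_uuu = 0.000000, Gamma_uuv = 0.000000, Gamma_uvv = 0.000000, Gamma_vuu = 0.000000, Gamma_vuv = 0.000000, Gamma_vvv = 0.000000; k3 = (-2.000000, 0.750000, 0.000000, 0.000000)
  k4: at (u, v) = (0.700000, 0.362500), (du/dtau, dv/dtau) = (-2.000000, 0.750000); Gamma_uuu = 0.000000, Gamma_uuv = 0.000000, Gamma_uvv = 0.000000, Gamma_vuu = 0.000000, Gamma_vuv = 0.000000, Gamma_vvv = 0.000000; k4 = (-2.000000, 0.750000, 0.000000, 0.000000)
  Y <- Y + (h/6)(k1 + 2k2 + 2k3 + k4): u = 0.7000, v = 0.3625, du/dtau = -2.0000, dv/dtau = 0.7500
step 4:
  k1: at (u, v) = (0.700000, 0.362500), (du/dtau, dv/dtau) = (-2.000000, 0.750000); Gamma_uuu = 0.000000, Gamma_uuv = 0.000000, Gamma_uvv = 0.000000, Gamma_vuu = 0.000000, Gamma_vuv = 0.000000, Gamma_vvv = 0.000000; k1 = (-2.000000, 0.750000, 0.000000, 0.000000)
  k2: at (u, v) = (0.650000, 0.381250), (du/dtau, dv/dtau) = (-2.000000, 0.750000); Gamma_uuu = 0.000000, Gamma_uuv = 0.000000, Gamma_uvv = 0.000000, Gamma_vuu = 0.000000, Gamma_vuv = 0.000000, Gamma_vvv = 0.000000; k2 = (-2.000000, 0.750000, 0.000000, 0.000000)
  k3: at (u, v) = (0.650000, 0.381250), (du/dtau, dv/dtau) = (-2.000000, 0.750000); Gamma_uuu = 0.000000, Gamma_uuv = 0.000000, Gamma_uvv = 0.000000, Gamma_vuu = 0.000000, Gamma_vuv = 0.000000, Gamma_vvv = 0.000000; k3 = (-2.000000, 0.750000, 0.000000, 0.000000)
  k4: at (u, v) = (0.600000, 0.400000), (du/dtau, dv/dtau) = (-2.000000, 0.750000); Gamma_uuu = 0.000000, Gamma_uuv = 0.000000, Gamma_uvv = 0.000000, Gamma_vuu = 0.000000, Gamma_vuv = 0.000000, Gamma_vvv = 0.000000; k4 = (-2.000000, 0.750000, 0.000000, 0.000000)
  Y <- Y + (h/6)(k1 + 2k2 + 2k3 + k4): u = 0.6000, v = 0.4000, du/dtau = -2.0000, dv/dtau = 0.7500


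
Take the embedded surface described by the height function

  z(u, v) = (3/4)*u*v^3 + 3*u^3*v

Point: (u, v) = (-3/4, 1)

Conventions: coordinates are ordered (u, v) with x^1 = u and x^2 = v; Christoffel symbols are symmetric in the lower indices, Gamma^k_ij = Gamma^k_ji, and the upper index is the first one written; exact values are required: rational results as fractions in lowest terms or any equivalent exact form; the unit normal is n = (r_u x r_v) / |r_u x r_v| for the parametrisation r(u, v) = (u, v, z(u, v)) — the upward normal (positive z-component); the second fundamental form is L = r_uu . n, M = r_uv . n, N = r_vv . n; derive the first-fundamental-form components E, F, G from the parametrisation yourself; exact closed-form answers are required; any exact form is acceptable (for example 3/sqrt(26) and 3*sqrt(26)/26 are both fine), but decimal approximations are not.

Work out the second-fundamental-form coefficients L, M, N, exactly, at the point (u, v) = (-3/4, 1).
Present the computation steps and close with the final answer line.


z_u = 93/16, z_v = -189/64, z_uu = -27/2, z_uv = 117/16, z_vv = -27/8
E = 8905/256, F = -17577/1024, G = 39817/4096; answer radicand W^2 = 178201/4096
unnormalised second-form numerators: l = -27/2, m = 117/16, n = -27/8; L = l/sqrt(178201/4096), and similarly M = m/sqrt(W^2), N = n/sqrt(W^2)

Answer: L = -864*sqrt(178201)/178201, M = 468*sqrt(178201)/178201, N = -216*sqrt(178201)/178201


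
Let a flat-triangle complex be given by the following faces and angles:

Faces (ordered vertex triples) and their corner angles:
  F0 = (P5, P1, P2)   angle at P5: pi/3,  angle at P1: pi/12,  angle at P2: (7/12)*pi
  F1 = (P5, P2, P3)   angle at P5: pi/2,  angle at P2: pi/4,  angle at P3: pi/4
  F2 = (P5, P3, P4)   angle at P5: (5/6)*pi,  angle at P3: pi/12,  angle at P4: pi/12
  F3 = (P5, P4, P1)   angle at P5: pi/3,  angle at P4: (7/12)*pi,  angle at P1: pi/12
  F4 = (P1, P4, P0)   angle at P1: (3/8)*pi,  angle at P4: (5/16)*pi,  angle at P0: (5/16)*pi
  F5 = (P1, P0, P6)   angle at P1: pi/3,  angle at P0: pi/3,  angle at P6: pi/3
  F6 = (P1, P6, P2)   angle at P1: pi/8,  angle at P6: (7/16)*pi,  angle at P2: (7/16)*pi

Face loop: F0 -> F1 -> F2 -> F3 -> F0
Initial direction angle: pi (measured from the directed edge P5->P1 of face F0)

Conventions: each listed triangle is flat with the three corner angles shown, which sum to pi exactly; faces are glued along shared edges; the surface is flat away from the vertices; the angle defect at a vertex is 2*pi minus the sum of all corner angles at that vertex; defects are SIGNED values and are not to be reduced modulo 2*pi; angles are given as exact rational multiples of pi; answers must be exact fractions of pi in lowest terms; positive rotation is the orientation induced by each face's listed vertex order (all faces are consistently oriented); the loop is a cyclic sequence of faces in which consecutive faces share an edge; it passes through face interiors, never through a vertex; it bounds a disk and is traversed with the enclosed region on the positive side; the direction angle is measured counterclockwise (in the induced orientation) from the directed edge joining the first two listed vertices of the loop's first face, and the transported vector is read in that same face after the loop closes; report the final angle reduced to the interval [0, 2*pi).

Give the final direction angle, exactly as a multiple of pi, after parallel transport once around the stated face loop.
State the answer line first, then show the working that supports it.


Answer: final direction angle = pi

enclosed vertex P5: corner angles sum to 2*pi, defect = 2*pi - 2*pi = 0
the rotation equals the total enclosed defect, so the final angle is initial + defects (mod 2*pi)
final angle = pi + 0 = pi (mod 2*pi)


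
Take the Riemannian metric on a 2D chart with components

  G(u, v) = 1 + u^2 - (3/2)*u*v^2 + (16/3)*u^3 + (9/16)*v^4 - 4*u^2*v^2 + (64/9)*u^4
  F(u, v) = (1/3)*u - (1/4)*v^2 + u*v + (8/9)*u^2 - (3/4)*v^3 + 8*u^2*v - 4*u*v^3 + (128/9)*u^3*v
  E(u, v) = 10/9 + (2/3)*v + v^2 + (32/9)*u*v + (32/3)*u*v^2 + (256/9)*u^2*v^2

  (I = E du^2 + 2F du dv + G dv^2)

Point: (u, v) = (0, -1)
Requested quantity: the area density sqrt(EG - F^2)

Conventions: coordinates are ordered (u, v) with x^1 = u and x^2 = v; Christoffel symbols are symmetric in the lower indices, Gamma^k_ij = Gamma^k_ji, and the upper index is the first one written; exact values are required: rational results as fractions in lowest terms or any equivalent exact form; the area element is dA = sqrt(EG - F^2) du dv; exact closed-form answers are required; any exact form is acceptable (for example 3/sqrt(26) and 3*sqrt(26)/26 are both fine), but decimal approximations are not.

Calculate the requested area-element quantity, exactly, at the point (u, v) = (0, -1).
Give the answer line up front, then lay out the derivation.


Answer: sqrt(EG - F^2) = 17/12

E = 13/9, F = 1/2, G = 25/16; EG - F^2 = 289/144


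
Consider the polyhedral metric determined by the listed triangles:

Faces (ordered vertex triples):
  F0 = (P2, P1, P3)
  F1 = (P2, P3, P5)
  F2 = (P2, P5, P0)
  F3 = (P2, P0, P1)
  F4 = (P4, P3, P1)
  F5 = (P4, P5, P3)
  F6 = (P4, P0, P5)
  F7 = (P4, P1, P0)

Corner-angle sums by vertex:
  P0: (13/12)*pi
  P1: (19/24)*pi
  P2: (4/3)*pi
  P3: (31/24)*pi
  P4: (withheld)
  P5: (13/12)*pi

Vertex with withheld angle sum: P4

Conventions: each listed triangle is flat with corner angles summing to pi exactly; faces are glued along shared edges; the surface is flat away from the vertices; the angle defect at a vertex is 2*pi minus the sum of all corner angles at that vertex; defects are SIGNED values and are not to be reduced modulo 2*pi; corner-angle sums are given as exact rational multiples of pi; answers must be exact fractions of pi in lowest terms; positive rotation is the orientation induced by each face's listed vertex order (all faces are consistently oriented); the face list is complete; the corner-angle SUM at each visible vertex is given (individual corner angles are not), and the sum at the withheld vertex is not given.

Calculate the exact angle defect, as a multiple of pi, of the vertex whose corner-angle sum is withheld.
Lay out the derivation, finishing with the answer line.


V = 6, E = 12, F = 8; chi = V - E + F = 2
Gauss-Bonnet: total defect = 2*pi*chi = 4*pi; visible defects sum to (53/12)*pi

Answer: defect(P4) = (-5/12)*pi


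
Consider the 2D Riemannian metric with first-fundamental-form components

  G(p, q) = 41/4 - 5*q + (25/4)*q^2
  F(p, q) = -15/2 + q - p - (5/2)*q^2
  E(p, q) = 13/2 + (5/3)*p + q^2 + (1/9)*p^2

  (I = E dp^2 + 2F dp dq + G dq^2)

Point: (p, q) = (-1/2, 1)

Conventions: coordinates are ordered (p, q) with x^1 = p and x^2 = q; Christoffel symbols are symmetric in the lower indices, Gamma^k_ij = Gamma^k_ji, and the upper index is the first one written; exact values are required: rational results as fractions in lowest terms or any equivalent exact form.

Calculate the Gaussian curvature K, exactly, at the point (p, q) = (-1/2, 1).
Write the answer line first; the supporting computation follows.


Answer: K = -216/116281

E = 241/36, F = -17/2, G = 23/2, EG - F^2 = 341/72 at the point
E_p = 14/9, E_q = 2, F_p = -1, F_q = -4, G_p = 0, G_q = 15/2
E_qq = 2, F_pq = 0, G_pp = 0
The intrinsic route: Brioschi's K = (det M1 - det M2)/(EG - F^2)^2.
M1 = [[-E_qq/2 + F_pq - G_pp/2, E_p/2, F_p - E_q/2], [F_q - G_p/2, E, F], [G_q/2, F, G]] = [[-1, 7/9, -2], [-4, 241/36, -17/2], [15/4, -17/2, 23/2]]; det M1 = -277/24
M2 = [[0, E_q/2, G_p/2], [E_q/2, E, F], [G_p/2, F, G]] = [[0, 1, 0], [1, 241/36, -17/2], [0, -17/2, 23/2]]; det M2 = -23/2
det M1 - det M2 = -1/24; K = -1/24 / (341/72)^2 = -216/116281


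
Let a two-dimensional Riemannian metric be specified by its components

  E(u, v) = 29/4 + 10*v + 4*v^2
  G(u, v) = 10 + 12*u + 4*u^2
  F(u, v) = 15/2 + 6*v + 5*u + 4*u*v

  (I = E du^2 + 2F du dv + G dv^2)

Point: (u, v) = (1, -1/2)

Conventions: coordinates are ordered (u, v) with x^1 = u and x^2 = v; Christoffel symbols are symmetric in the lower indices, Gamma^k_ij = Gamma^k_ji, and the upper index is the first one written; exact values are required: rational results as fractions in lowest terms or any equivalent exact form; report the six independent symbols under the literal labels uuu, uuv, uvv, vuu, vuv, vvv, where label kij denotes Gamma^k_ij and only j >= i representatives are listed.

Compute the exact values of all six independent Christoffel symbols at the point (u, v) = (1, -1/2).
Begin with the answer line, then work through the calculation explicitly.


Answer: Gamma_uuu = 0, Gamma_uuv = 12/113, Gamma_uvv = 0, Gamma_vuu = 0, Gamma_vuv = 40/113, Gamma_vvv = 0

E = 13/4, F = 15/2, G = 26 at the point
E_u = 0, E_v = 6, F_u = 3, F_v = 10, G_u = 20, G_v = 0
EG - F^2 = 113/4;  g^inv = (4/113) * [[26, -15/2], [-15/2, 13/4]]
first-kind symbols [ij,l] = (1/2)(d_i g_jl + d_j g_il - d_l g_ij): [uu,u] = E_u/2 = 0, [uu,v] = F_u - E_v/2 = 0, [uv,u] = E_v/2 = 3, [uv,v] = G_u/2 = 10, [vv,u] = F_v - G_u/2 = 0, [vv,v] = G_v/2 = 0
Gamma^u_ij = (G*[ij,u] - F*[ij,v])/(EG - F^2), Gamma^v_ij = (E*[ij,v] - F*[ij,u])/(EG - F^2)


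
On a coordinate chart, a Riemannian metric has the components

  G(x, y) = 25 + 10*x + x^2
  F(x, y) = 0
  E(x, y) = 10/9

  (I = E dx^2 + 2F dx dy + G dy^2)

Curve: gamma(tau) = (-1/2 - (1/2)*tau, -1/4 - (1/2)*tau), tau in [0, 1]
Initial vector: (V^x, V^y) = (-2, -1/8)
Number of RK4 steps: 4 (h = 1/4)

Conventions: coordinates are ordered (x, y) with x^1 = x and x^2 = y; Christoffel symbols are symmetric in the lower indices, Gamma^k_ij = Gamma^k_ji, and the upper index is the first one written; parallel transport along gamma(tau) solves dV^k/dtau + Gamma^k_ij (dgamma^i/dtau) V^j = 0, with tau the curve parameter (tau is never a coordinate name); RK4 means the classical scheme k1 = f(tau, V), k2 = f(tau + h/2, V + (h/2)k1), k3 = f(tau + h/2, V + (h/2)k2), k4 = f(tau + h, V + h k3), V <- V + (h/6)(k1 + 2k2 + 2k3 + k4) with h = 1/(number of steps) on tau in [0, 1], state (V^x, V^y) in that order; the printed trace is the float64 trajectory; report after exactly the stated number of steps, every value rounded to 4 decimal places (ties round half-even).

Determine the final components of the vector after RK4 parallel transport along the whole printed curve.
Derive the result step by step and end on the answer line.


gamma'(tau) = (-1/2, -1/2); f(tau, V)^k = -Gamma^k_ij(gamma(tau)) gamma'^i(tau) V^j; h = 1/4; intermediate values shown to 6 dp
curve data and Christoffel symbols at the stage parameters:
  tau = 0.000000: gamma = (-0.500000, -0.250000), gamma' = (-0.500000, -0.500000); Gamma_xxx = 0.000000, Gamma_xxy = 0.000000, Gamma_xyy = -4.050000, Gamma_yxx = 0.000000, Gamma_yxy = 0.222222, Gamma_yyy = 0.000000
  tau = 0.125000: gamma = (-0.562500, -0.312500), gamma' = (-0.500000, -0.500000); Gamma_xxx = 0.000000, Gamma_xxy = 0.000000, Gamma_xyy = -3.993750, Gamma_yxx = 0.000000, Gamma_yxy = 0.225352, Gamma_yyy = 0.000000
  tau = 0.250000: gamma = (-0.625000, -0.375000), gamma' = (-0.500000, -0.500000); Gamma_xxx = 0.000000, Gamma_xxy = 0.000000, Gamma_xyy = -3.937500, Gamma_yxx = 0.000000, Gamma_yxy = 0.228571, Gamma_yyy = 0.000000
  tau = 0.375000: gamma = (-0.687500, -0.437500), gamma' = (-0.500000, -0.500000); Gamma_xxx = 0.000000, Gamma_xxy = 0.000000, Gamma_xyy = -3.881250, Gamma_yxx = 0.000000, Gamma_yxy = 0.231884, Gamma_yyy = 0.000000
  tau = 0.500000: gamma = (-0.750000, -0.500000), gamma' = (-0.500000, -0.500000); Gamma_xxx = 0.000000, Gamma_xxy = 0.000000, Gamma_xyy = -3.825000, Gamma_yxx = 0.000000, Gamma_yxy = 0.235294, Gamma_yyy = 0.000000
  tau = 0.625000: gamma = (-0.812500, -0.562500), gamma' = (-0.500000, -0.500000); Gamma_xxx = 0.000000, Gamma_xxy = 0.000000, Gamma_xyy = -3.768750, Gamma_yxx = 0.000000, Gamma_yxy = 0.238806, Gamma_yyy = 0.000000
  tau = 0.750000: gamma = (-0.875000, -0.625000), gamma' = (-0.500000, -0.500000); Gamma_xxx = 0.000000, Gamma_xxy = 0.000000, Gamma_xyy = -3.712500, Gamma_yxx = 0.000000, Gamma_yxy = 0.242424, Gamma_yyy = 0.000000
  tau = 0.875000: gamma = (-0.937500, -0.687500), gamma' = (-0.500000, -0.500000); Gamma_xxx = 0.000000, Gamma_xxy = 0.000000, Gamma_xyy = -3.656250, Gamma_yxx = 0.000000, Gamma_yxy = 0.246154, Gamma_yyy = 0.000000
  tau = 1.000000: gamma = (-1.000000, -0.750000), gamma' = (-0.500000, -0.500000); Gamma_xxx = 0.000000, Gamma_xxy = 0.000000, Gamma_xyy = -3.600000, Gamma_yxx = 0.000000, Gamma_yxy = 0.250000, Gamma_yyy = 0.000000
step 0: V^x = -2.0000, V^y = -0.1250
step 1: k1 = (0.253125, -0.236111), k2 = (0.308545, -0.239197), k3 = (0.309315, -0.238460), k4 = (0.363461, -0.240833); V <- V + (h/6)(k1 + 2k2 + 2k3 + k4): V^x = -1.9228, V^y = -0.1847
step 2: k1 = (0.363584, -0.240857), k2 = (0.416816, -0.242569), k3 = (0.417231, -0.241822), k4 = (0.468817, -0.242782); V <- V + (h/6)(k1 + 2k2 + 2k3 + k4): V^x = -1.8186, V^y = -0.2452
step 3: k1 = (0.468935, -0.242803), k2 = (0.519231, -0.243052), k3 = (0.519289, -0.242305), k4 = (0.567588, -0.241768); V <- V + (h/6)(k1 + 2k2 + 2k3 + k4): V^x = -1.6889, V^y = -0.3058
step 4: k1 = (0.567700, -0.241786), k2 = (0.614351, -0.240492), k3 = (0.614055, -0.239754), k4 = (0.658387, -0.237645); V <- V + (h/6)(k1 + 2k2 + 2k3 + k4): V^x = -1.5354, V^y = -0.3658

Answer: V^x = -1.5354, V^y = -0.3658


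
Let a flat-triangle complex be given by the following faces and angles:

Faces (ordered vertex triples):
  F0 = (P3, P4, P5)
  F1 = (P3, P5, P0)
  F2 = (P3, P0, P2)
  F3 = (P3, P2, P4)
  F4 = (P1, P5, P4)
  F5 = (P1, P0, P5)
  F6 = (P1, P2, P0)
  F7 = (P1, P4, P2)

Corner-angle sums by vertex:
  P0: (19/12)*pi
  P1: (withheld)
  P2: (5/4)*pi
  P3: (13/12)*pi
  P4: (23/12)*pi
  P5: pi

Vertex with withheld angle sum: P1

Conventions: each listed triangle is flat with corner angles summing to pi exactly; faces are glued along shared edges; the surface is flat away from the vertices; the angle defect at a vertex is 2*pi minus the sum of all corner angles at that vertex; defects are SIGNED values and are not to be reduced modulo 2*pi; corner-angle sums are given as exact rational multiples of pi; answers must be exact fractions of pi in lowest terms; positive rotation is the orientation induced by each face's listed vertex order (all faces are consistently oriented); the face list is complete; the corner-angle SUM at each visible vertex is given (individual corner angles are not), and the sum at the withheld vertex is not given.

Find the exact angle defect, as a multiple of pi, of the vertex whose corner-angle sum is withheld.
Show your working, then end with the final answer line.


V = 6, E = 12, F = 8; chi = V - E + F = 2
Gauss-Bonnet: total defect = 2*pi*chi = 4*pi; visible defects sum to (19/6)*pi

Answer: defect(P1) = (5/6)*pi


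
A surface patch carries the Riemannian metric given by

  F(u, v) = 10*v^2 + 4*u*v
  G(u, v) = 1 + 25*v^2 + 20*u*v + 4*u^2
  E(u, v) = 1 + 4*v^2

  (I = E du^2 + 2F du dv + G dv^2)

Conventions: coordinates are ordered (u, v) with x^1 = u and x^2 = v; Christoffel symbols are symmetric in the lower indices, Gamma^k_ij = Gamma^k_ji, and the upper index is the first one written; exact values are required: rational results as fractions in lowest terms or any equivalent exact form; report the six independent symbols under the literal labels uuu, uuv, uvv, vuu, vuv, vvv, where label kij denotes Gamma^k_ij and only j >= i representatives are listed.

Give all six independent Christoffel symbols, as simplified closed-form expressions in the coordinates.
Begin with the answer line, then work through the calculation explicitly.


Answer: Gamma_uuu = 0, Gamma_uuv = 4*v/(4*u^2 + 20*u*v + 29*v^2 + 1), Gamma_uvv = 10*v/(4*u^2 + 20*u*v + 29*v^2 + 1), Gamma_vuu = 0, Gamma_vuv = (4*u + 10*v)/(4*u^2 + 20*u*v + 29*v^2 + 1), Gamma_vvv = (10*u + 25*v)/(4*u^2 + 20*u*v + 29*v^2 + 1)

E = 1 + 4*v^2; F = 10*v^2 + 4*u*v; G = 1 + 25*v^2 + 20*u*v + 4*u^2
Gamma^k_ij = (1/2) g^{kl} (d_i g_jl + d_j g_il - d_l g_ij), with g^inv = (1/(EG-F^2)) [[G, -F], [-F, E]]
first partials: E_u = 0, E_v = 8*v, F_u = 4*v, F_v = 20*v + 4*u, G_u = 20*v + 8*u, G_v = 50*v + 20*u
D = EG - F^2 = 1 + 29*v^2 + 20*u*v + 4*u^2
expanded: Gamma^u_uu = (G E_u - 2F F_u + F E_v)/(2D), Gamma^u_uv = (G E_v - F G_u)/(2D), Gamma^u_vv = (2G F_v - G G_u - F G_v)/(2D), Gamma^v_uu = (2E F_u - E E_v - F E_u)/(2D), Gamma^v_uv = (E G_u - F E_v)/(2D), Gamma^v_vv = (E G_v - 2F F_v + F G_u)/(2D); substitute and cancel common factors


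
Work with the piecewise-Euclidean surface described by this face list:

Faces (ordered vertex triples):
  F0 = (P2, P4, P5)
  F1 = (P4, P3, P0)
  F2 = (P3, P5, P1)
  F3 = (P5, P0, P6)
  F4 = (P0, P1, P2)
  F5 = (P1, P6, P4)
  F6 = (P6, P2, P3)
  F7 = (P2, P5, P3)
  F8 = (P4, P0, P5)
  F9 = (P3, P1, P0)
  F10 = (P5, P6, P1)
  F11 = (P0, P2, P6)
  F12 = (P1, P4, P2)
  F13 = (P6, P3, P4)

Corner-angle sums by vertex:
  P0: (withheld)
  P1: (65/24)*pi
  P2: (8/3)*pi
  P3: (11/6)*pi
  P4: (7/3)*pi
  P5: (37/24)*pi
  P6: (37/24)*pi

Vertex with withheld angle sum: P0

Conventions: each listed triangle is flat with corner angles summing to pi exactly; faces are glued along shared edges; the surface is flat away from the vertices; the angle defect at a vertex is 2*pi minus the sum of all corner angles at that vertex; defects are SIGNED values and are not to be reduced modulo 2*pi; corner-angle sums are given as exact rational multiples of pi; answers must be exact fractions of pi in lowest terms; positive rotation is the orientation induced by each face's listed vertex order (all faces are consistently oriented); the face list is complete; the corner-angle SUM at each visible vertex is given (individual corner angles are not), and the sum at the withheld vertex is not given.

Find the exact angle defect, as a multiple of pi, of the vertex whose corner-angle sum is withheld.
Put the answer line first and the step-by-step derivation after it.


Answer: defect(P0) = (5/8)*pi

V = 7, E = 21, F = 14; chi = V - E + F = 0
Gauss-Bonnet: total defect = 2*pi*chi = 0; visible defects sum to (-5/8)*pi


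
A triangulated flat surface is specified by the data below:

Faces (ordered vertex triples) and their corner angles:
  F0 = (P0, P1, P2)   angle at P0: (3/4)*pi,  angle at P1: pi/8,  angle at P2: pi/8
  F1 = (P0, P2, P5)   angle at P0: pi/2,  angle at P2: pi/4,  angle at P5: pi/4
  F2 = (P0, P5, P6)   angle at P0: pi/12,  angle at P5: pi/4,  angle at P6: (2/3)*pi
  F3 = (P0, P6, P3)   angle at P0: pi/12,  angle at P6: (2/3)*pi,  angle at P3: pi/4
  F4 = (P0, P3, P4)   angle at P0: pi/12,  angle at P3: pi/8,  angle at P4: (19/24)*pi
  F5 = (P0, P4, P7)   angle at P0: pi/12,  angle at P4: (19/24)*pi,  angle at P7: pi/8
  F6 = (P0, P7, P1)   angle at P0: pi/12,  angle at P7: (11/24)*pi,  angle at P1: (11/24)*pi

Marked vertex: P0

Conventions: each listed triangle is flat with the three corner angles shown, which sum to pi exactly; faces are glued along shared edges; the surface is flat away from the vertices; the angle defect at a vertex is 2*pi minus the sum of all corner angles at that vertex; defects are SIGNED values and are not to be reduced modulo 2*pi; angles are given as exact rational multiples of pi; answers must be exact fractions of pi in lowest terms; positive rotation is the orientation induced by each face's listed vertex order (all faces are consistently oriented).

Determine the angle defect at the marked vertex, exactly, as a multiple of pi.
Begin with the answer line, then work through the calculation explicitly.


Answer: defect(P0) = pi/3

Sum of corner angles at P0: (5/3)*pi
defect = 2*pi - (5/3)*pi


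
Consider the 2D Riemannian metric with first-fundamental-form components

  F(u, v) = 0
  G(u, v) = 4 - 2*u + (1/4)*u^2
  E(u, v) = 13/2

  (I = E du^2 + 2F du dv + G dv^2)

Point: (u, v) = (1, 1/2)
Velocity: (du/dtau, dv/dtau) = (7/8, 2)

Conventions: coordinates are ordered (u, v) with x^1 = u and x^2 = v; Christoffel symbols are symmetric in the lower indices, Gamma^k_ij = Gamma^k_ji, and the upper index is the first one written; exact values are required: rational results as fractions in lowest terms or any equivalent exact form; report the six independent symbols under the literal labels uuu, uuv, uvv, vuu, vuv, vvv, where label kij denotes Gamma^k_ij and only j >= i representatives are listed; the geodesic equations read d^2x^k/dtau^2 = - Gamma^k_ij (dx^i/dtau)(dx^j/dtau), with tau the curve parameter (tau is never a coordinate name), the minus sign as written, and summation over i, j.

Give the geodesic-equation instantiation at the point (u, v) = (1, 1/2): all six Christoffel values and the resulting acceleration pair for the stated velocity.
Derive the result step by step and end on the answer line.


E = 13/2, F = 0, G = 9/4 at the point
E_u = 0, E_v = 0, F_u = 0, F_v = 0, G_u = -3/2, G_v = 0
EG - F^2 = 117/8;  g^inv = (8/117) * [[9/4, 0], [0, 13/2]]
first-kind symbols [ij,l] = (1/2)(d_i g_jl + d_j g_il - d_l g_ij): [uu,u] = E_u/2 = 0, [uu,v] = F_u - E_v/2 = 0, [uv,u] = E_v/2 = 0, [uv,v] = G_u/2 = -3/4, [vv,u] = F_v - G_u/2 = 3/4, [vv,v] = G_v/2 = 0
Gamma^u_ij = (G*[ij,u] - F*[ij,v])/(EG - F^2), Gamma^v_ij = (E*[ij,v] - F*[ij,u])/(EG - F^2)
Gamma_uuu = 0, Gamma_uuv = 0, Gamma_uvv = 3/26, Gamma_vuu = 0, Gamma_vuv = -1/3, Gamma_vvv = 0
d^2u/dtau^2 = -(Gamma_uuu*(7/8)^2 + 2*Gamma_uuv*(7/8)*(2) + Gamma_uvv*(2)^2) = -6/13
d^2v/dtau^2 = -(Gamma_vuu*(7/8)^2 + 2*Gamma_vuv*(7/8)*(2) + Gamma_vvv*(2)^2) = 7/6

Answer: Gamma_uuu = 0, Gamma_uuv = 0, Gamma_uvv = 3/26, Gamma_vuu = 0, Gamma_vuv = -1/3, Gamma_vvv = 0; accelerations (d^2u/dtau^2, d^2v/dtau^2) = (-6/13, 7/6)


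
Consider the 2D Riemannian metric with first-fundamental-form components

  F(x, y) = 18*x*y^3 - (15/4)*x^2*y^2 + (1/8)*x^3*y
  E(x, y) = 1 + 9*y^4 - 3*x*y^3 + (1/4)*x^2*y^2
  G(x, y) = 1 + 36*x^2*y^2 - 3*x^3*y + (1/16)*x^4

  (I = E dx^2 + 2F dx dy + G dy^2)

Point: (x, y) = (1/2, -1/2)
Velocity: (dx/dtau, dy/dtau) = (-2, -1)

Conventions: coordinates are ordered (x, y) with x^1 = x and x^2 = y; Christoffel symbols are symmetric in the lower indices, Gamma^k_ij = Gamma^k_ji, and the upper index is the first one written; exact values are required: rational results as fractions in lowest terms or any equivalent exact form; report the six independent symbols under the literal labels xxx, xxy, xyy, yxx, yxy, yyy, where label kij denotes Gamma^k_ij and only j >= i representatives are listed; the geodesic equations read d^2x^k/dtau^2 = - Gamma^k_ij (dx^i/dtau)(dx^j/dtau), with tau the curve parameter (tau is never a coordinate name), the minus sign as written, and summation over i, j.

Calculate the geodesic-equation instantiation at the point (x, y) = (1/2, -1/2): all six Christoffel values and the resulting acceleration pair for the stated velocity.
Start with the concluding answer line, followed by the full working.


Answer: Gamma_xxx = 56/1077, Gamma_xxy = -728/1077, Gamma_xyy = 224/359, Gamma_yxx = -100/1077, Gamma_yxy = 1300/1077, Gamma_yyy = -400/359; accelerations (d^2x/dtau^2, d^2y/dtau^2) = (672/359, -1200/359)

E = 113/64, F = -175/128, G = 881/256 at the point
E_x = 7/16, E_y = -91/16, F_x = -207/64, F_y = 493/64, G_x = 325/32, G_y = -75/8
EG - F^2 = 1077/256;  g^inv = (256/1077) * [[881/256, 175/128], [175/128, 113/64]]
first-kind symbols [ij,l] = (1/2)(d_i g_jl + d_j g_il - d_l g_ij): [xx,x] = E_x/2 = 7/32, [xx,y] = F_x - E_y/2 = -25/64, [xy,x] = E_y/2 = -91/32, [xy,y] = G_x/2 = 325/64, [yy,x] = F_y - G_x/2 = 21/8, [yy,y] = G_y/2 = -75/16
Gamma^x_ij = (G*[ij,x] - F*[ij,y])/(EG - F^2), Gamma^y_ij = (E*[ij,y] - F*[ij,x])/(EG - F^2)
Gamma_xxx = 56/1077, Gamma_xxy = -728/1077, Gamma_xyy = 224/359, Gamma_yxx = -100/1077, Gamma_yxy = 1300/1077, Gamma_yyy = -400/359
d^2x/dtau^2 = -(Gamma_xxx*(-2)^2 + 2*Gamma_xxy*(-2)*(-1) + Gamma_xyy*(-1)^2) = 672/359
d^2y/dtau^2 = -(Gamma_yxx*(-2)^2 + 2*Gamma_yxy*(-2)*(-1) + Gamma_yyy*(-1)^2) = -1200/359


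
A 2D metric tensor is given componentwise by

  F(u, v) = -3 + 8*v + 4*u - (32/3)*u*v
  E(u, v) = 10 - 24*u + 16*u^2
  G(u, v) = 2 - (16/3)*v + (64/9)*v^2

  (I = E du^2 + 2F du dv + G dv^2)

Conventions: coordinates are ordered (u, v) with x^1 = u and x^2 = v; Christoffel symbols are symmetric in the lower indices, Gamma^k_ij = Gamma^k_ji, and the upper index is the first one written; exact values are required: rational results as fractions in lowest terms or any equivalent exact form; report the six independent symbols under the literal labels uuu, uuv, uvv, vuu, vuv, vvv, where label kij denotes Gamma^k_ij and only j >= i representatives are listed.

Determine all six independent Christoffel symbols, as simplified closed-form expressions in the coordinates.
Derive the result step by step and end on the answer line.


E = 10 - 24*u + 16*u^2; F = -3 + 8*v + 4*u - (32/3)*u*v; G = 2 - (16/3)*v + (64/9)*v^2
Gamma^k_ij = (1/2) g^{kl} (d_i g_jl + d_j g_il - d_l g_ij), with g^inv = (1/(EG-F^2)) [[G, -F], [-F, E]]
first partials: E_u = -24 + 32*u, E_v = 0, F_u = 4 - (32/3)*v, F_v = 8 - (32/3)*u, G_u = 0, G_v = -16/3 + (128/9)*v
D = EG - F^2 = 11 - (16/3)*v - 24*u + (64/9)*v^2 + 16*u^2
expanded: Gamma^u_uu = (G E_u - 2F F_u + F E_v)/(2D), Gamma^u_uv = (G E_v - F G_u)/(2D), Gamma^u_vv = (2G F_v - G G_u - F G_v)/(2D), Gamma^v_uu = (2E F_u - E E_v - F E_u)/(2D), Gamma^v_uv = (E G_u - F E_v)/(2D), Gamma^v_vv = (E G_v - 2F F_v + F G_u)/(2D); substitute and cancel common factors

Answer: Gamma_uuu = (144*u - 108)/(144*u^2 - 216*u + 64*v^2 - 48*v + 99), Gamma_uuv = 0, Gamma_uvv = (72 - 96*u)/(144*u^2 - 216*u + 64*v^2 - 48*v + 99), Gamma_vuu = (36 - 96*v)/(144*u^2 - 216*u + 64*v^2 - 48*v + 99), Gamma_vuv = 0, Gamma_vvv = (64*v - 24)/(144*u^2 - 216*u + 64*v^2 - 48*v + 99)
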